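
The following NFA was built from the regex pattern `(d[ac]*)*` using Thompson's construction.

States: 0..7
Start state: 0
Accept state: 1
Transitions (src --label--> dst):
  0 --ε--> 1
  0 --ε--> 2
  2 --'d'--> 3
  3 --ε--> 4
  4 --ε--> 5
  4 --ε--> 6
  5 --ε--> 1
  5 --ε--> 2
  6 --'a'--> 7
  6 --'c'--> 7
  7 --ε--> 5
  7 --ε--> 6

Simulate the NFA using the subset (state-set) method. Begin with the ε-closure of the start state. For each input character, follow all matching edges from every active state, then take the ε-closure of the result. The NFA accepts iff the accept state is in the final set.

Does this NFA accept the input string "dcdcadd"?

S₀ = ε-closure({0}) = {0,1,2}
'd' @ 1: {1,2,3,4,5,6}  [accepting]
'c' @ 2: {1,2,5,6,7}  [accepting]
'd' @ 3: {1,2,3,4,5,6}  [accepting]
'c' @ 4: {1,2,5,6,7}  [accepting]
'a' @ 5: {1,2,5,6,7}  [accepting]
'd' @ 6: {1,2,3,4,5,6}  [accepting]
'd' @ 7: {1,2,3,4,5,6}  [accepting]
final: {1,2,3,4,5,6}; accept 1 in set

Answer: ACCEPT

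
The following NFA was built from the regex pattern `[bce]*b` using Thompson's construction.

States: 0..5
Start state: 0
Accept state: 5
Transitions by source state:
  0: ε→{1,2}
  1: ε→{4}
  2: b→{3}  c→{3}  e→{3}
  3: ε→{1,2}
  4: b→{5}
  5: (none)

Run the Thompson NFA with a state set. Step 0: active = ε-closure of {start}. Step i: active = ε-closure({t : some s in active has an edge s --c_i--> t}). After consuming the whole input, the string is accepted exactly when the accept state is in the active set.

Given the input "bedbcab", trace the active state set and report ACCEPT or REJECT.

Answer: REJECT

Derivation:
start: ε-closure({0}) = {0,1,2,4}
'b' @ 1: {1,2,3,4,5}  (accept∈set)
'e' @ 2: {1,2,3,4}
'd' @ 3: {}  — dead — no transitions
rest 'bcab' ignored (set empty)
end set {} — state 5 not in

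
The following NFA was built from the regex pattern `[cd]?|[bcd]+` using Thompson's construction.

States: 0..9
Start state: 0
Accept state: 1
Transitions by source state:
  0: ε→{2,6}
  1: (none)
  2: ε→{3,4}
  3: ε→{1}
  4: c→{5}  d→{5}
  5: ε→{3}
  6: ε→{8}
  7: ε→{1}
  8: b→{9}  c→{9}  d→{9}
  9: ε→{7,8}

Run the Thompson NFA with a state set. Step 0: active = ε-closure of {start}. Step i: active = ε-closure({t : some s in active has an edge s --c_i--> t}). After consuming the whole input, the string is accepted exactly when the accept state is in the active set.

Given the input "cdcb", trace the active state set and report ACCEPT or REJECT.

start: ε-closure({0}) = {0,1,2,3,4,6,8}
'c' @ 1: {1,3,5,7,8,9}  [accepting]
'd' @ 2: {1,7,8,9}  [accepting]
'c' @ 3: {1,7,8,9}  [accepting]
'b' @ 4: {1,7,8,9}  [accepting]
final: {1,7,8,9}; accept 1 in set

Answer: ACCEPT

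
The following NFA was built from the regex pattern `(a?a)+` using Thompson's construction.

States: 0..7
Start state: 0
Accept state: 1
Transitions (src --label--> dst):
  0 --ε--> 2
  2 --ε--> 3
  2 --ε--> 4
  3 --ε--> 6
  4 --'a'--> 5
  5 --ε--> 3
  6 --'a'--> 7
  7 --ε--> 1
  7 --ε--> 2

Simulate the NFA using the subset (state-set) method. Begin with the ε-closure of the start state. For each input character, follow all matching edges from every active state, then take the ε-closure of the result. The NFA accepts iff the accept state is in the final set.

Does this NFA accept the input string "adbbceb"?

start: ε-closure({0}) = {0,2,3,4,6}
'a' @ 1: {1,2,3,4,5,6,7}  [accepting]
'd' @ 2: {}  — dead — no transitions
rest 'bbceb' ignored (set empty)
after full input: {}  (accept=1 not in)

Answer: REJECT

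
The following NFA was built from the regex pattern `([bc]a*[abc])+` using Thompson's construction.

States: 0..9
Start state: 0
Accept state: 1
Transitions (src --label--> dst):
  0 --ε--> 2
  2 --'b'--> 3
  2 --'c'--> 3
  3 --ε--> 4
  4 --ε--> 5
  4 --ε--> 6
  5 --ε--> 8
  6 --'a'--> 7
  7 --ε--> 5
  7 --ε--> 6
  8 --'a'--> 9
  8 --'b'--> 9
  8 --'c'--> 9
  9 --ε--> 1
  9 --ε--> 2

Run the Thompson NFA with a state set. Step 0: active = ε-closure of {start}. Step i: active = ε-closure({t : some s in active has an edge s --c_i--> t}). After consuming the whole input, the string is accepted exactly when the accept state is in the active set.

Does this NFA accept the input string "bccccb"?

Answer: ACCEPT

Steps:
initial (ε-close {0}): {0,2}
'b' @ 1: {3,4,5,6,8}
'c' @ 2: {1,2,9}  [accepting]
'c' @ 3: {3,4,5,6,8}
'c' @ 4: {1,2,9}  [accepting]
'c' @ 5: {3,4,5,6,8}
'b' @ 6: {1,2,9}  [accepting]
after full input: {1,2,9}  (accept=1 in)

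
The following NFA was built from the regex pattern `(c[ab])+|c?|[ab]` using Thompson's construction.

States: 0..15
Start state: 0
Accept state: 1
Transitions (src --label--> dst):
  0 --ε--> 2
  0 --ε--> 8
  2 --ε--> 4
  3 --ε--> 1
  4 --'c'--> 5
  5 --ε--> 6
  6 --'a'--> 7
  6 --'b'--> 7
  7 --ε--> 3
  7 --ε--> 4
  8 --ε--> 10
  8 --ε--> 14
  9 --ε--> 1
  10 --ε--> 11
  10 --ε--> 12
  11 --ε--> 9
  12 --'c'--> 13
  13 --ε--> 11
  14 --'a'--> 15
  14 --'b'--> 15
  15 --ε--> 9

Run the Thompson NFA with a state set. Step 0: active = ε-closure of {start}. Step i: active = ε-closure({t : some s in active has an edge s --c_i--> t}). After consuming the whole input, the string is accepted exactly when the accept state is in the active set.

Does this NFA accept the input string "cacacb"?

Answer: ACCEPT

Derivation:
initial (ε-close {0}): {0,1,2,4,8,9,10,11,12,14}
'c' @ 1: {1,5,6,9,11,13}  ✓accept
'a' @ 2: {1,3,4,7}  ✓accept
'c' @ 3: {5,6}
'a' @ 4: {1,3,4,7}  ✓accept
'c' @ 5: {5,6}
'b' @ 6: {1,3,4,7}  ✓accept
final: {1,3,4,7}; accept 1 in set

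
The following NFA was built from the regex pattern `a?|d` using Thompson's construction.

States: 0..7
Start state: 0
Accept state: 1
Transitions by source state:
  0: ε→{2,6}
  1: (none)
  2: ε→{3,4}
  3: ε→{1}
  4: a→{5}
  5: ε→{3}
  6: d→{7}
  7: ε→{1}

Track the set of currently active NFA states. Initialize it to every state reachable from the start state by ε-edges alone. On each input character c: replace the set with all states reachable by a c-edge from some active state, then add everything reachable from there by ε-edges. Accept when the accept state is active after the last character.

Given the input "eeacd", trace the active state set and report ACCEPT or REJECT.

initial (ε-close {0}): {0,1,2,3,4,6}
'e' @ 1: {}  — dead — no transitions
rest 'eacd' ignored (set empty)
end set {} — state 1 not in

Answer: REJECT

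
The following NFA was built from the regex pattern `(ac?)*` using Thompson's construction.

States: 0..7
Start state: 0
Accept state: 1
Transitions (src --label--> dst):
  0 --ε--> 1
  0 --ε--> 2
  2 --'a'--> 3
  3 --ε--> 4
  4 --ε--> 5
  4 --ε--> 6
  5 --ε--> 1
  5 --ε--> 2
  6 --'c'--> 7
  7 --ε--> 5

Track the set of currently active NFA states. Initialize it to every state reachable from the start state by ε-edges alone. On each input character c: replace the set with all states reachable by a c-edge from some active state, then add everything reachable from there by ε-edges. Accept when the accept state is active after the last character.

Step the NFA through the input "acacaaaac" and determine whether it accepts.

S₀ = ε-closure({0}) = {0,1,2}
'a' @ 1: {1,2,3,4,5,6}  [accepting]
'c' @ 2: {1,2,5,7}  [accepting]
'a' @ 3: {1,2,3,4,5,6}  [accepting]
'c' @ 4: {1,2,5,7}  [accepting]
'a' @ 5: {1,2,3,4,5,6}  [accepting]
'a' @ 6: {1,2,3,4,5,6}  [accepting]
'a' @ 7: {1,2,3,4,5,6}  [accepting]
'a' @ 8: {1,2,3,4,5,6}  [accepting]
'c' @ 9: {1,2,5,7}  [accepting]
end set {1,2,5,7} — state 1 in

Answer: ACCEPT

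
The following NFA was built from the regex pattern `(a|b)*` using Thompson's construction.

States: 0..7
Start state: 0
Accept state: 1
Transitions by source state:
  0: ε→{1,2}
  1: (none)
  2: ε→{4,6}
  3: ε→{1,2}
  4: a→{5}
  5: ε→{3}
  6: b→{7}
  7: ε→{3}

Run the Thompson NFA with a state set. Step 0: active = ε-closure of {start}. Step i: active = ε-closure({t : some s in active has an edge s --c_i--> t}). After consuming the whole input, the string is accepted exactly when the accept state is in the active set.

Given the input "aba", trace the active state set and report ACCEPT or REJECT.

start: ε-closure({0}) = {0,1,2,4,6}
'a' @ 1: {1,2,3,4,5,6}  [accepting]
'b' @ 2: {1,2,3,4,6,7}  [accepting]
'a' @ 3: {1,2,3,4,5,6}  [accepting]
after full input: {1,2,3,4,5,6}  (accept=1 in)

Answer: ACCEPT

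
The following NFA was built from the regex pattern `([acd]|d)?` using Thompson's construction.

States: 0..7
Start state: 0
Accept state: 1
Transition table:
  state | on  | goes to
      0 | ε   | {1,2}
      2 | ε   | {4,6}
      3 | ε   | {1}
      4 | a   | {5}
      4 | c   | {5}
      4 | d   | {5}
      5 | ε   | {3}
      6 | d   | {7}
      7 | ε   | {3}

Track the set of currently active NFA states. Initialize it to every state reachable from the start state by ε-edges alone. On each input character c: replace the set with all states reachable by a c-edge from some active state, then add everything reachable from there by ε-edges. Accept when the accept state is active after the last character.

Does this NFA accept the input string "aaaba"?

Answer: REJECT

Trace:
S₀ = ε-closure({0}) = {0,1,2,4,6}
'a' @ 1: {1,3,5}  (accept∈set)
'a' @ 2: {}  — dead — no transitions
rest 'aba' ignored (set empty)
end set {} — state 1 not in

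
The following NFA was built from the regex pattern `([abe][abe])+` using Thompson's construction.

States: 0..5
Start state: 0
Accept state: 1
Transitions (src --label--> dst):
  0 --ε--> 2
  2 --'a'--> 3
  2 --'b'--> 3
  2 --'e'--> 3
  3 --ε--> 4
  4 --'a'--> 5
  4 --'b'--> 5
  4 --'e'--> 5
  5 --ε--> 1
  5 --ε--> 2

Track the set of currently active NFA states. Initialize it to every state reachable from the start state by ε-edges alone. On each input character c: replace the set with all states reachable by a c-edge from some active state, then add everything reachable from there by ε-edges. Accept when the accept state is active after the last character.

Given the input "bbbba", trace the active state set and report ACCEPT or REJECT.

Answer: REJECT

Trace:
S₀ = ε-closure({0}) = {0,2}
'b' @ 1: {3,4}
'b' @ 2: {1,2,5}  ✓accept
'b' @ 3: {3,4}
'b' @ 4: {1,2,5}  ✓accept
'a' @ 5: {3,4}
final: {3,4}; accept 1 not in set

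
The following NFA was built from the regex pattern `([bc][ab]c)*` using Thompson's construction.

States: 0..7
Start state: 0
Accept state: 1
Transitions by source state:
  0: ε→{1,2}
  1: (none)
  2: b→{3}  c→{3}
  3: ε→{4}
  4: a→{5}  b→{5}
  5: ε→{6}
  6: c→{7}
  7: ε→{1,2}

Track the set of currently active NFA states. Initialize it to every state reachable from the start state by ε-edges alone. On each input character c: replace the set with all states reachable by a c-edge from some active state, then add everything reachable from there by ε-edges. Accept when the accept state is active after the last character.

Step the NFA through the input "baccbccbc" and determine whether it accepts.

Answer: ACCEPT

Trace:
S₀ = ε-closure({0}) = {0,1,2}
'b' @ 1: {3,4}
'a' @ 2: {5,6}
'c' @ 3: {1,2,7}  (accept∈set)
'c' @ 4: {3,4}
'b' @ 5: {5,6}
'c' @ 6: {1,2,7}  (accept∈set)
'c' @ 7: {3,4}
'b' @ 8: {5,6}
'c' @ 9: {1,2,7}  (accept∈set)
final: {1,2,7}; accept 1 in set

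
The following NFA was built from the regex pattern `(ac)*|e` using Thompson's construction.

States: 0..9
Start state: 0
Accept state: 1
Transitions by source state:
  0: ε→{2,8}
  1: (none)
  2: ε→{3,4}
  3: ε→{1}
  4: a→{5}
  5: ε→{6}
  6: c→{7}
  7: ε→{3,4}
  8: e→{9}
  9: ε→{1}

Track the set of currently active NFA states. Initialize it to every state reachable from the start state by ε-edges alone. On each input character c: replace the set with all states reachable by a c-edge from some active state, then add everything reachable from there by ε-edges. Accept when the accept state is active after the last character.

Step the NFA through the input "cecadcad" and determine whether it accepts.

initial (ε-close {0}): {0,1,2,3,4,8}
'c' @ 1: {}  — dead — no transitions
rest 'ecadcad' ignored (set empty)
end set {} — state 1 not in

Answer: REJECT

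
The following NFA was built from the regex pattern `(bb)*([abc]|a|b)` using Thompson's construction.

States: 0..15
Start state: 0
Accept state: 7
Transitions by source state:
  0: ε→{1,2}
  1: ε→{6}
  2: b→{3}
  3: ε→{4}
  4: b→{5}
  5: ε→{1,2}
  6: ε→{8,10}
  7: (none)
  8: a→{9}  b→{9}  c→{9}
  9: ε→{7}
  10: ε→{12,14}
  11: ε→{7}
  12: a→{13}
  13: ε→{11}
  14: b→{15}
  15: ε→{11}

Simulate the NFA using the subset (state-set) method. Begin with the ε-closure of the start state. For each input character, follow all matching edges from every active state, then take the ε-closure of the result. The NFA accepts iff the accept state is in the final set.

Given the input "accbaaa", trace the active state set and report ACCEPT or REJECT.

initial (ε-close {0}): {0,1,2,6,8,10,12,14}
'a' @ 1: {7,9,11,13}  [accepting]
'c' @ 2: {}  — dead — no transitions
rest 'cbaaa' ignored (set empty)
after full input: {}  (accept=7 not in)

Answer: REJECT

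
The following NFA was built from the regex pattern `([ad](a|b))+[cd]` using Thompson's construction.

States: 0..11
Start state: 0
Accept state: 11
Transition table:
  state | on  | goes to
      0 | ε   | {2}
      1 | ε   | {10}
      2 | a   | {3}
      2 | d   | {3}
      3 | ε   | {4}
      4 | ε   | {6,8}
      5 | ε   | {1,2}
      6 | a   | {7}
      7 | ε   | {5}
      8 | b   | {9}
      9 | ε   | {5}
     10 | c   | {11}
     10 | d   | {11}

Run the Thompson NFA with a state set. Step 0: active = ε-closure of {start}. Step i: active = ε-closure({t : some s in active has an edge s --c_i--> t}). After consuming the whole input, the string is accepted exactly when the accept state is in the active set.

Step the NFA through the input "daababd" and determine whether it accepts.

Answer: ACCEPT

Steps:
initial (ε-close {0}): {0,2}
'd' @ 1: {3,4,6,8}
'a' @ 2: {1,2,5,7,10}
'a' @ 3: {3,4,6,8}
'b' @ 4: {1,2,5,9,10}
'a' @ 5: {3,4,6,8}
'b' @ 6: {1,2,5,9,10}
'd' @ 7: {3,4,6,8,11}  [accepting]
end set {3,4,6,8,11} — state 11 in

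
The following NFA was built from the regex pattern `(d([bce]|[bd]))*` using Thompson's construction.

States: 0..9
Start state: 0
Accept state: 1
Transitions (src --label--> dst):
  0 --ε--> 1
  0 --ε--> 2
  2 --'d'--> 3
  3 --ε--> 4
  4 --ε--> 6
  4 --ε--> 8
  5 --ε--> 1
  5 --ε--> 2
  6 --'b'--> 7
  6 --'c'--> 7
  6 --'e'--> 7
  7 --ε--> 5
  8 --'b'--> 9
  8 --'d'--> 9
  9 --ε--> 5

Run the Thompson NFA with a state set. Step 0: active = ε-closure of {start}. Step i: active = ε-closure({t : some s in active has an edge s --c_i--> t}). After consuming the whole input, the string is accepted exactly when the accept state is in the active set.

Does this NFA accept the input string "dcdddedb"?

initial (ε-close {0}): {0,1,2}
'd' @ 1: {3,4,6,8}
'c' @ 2: {1,2,5,7}  ✓accept
'd' @ 3: {3,4,6,8}
'd' @ 4: {1,2,5,9}  ✓accept
'd' @ 5: {3,4,6,8}
'e' @ 6: {1,2,5,7}  ✓accept
'd' @ 7: {3,4,6,8}
'b' @ 8: {1,2,5,7,9}  ✓accept
after full input: {1,2,5,7,9}  (accept=1 in)

Answer: ACCEPT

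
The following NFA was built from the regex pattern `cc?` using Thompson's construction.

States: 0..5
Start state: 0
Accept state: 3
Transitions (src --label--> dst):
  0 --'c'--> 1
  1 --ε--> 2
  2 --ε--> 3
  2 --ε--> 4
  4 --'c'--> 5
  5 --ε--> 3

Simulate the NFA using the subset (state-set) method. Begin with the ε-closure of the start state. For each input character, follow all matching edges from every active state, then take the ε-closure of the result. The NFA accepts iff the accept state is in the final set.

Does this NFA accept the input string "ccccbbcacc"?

S₀ = ε-closure({0}) = {0}
'c' @ 1: {1,2,3,4}  (accept∈set)
'c' @ 2: {3,5}  (accept∈set)
'c' @ 3: {}  — dead — no transitions
rest 'cbbcacc' ignored (set empty)
end set {} — state 3 not in

Answer: REJECT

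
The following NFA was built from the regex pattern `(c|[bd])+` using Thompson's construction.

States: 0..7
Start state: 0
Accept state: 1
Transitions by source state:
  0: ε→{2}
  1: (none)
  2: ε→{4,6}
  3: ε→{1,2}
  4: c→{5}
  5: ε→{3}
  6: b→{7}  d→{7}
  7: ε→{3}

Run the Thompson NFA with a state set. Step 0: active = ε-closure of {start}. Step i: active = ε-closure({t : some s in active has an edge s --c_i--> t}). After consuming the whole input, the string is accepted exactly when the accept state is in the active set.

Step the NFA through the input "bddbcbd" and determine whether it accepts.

Answer: ACCEPT

Steps:
initial (ε-close {0}): {0,2,4,6}
'b' @ 1: {1,2,3,4,6,7}  ✓accept
'd' @ 2: {1,2,3,4,6,7}  ✓accept
'd' @ 3: {1,2,3,4,6,7}  ✓accept
'b' @ 4: {1,2,3,4,6,7}  ✓accept
'c' @ 5: {1,2,3,4,5,6}  ✓accept
'b' @ 6: {1,2,3,4,6,7}  ✓accept
'd' @ 7: {1,2,3,4,6,7}  ✓accept
final: {1,2,3,4,6,7}; accept 1 in set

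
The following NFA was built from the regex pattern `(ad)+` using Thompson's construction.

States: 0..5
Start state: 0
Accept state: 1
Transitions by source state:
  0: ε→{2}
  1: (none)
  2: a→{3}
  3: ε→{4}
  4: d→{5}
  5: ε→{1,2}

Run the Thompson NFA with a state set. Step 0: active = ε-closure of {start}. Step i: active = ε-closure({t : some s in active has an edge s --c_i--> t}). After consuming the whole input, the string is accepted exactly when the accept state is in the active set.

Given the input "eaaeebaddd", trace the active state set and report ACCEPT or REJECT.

Answer: REJECT

Steps:
start: ε-closure({0}) = {0,2}
'e' @ 1: {}  — no active states
rest 'aaeebaddd' ignored (set empty)
end set {} — state 1 not in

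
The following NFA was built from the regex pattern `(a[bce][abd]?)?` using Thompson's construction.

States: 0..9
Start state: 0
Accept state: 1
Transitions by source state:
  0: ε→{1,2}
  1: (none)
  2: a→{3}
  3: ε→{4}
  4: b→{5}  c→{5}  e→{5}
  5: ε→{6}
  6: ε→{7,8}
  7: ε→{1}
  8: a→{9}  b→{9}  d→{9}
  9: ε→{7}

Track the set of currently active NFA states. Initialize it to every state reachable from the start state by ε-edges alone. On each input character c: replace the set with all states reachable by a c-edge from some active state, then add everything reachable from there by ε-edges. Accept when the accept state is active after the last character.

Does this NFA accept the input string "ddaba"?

Answer: REJECT

Steps:
start: ε-closure({0}) = {0,1,2}
'd' @ 1: {}  — no active states
rest 'daba' ignored (set empty)
after full input: {}  (accept=1 not in)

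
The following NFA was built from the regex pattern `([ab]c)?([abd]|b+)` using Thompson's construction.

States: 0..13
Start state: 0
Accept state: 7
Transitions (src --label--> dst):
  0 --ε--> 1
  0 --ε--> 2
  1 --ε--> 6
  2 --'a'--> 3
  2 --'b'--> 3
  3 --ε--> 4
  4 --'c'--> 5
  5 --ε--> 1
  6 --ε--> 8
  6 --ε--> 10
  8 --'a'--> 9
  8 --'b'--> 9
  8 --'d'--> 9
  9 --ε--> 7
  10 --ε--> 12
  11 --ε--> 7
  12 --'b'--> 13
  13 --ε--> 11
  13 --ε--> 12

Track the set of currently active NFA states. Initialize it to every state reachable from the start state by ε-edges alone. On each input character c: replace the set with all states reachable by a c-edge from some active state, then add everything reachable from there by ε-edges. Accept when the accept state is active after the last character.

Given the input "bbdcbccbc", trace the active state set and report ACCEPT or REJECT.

initial (ε-close {0}): {0,1,2,6,8,10,12}
'b' @ 1: {3,4,7,9,11,12,13}  (accept∈set)
'b' @ 2: {7,11,12,13}  (accept∈set)
'd' @ 3: {}  — dead — no transitions
rest 'cbccbc' ignored (set empty)
final: {}; accept 7 not in set

Answer: REJECT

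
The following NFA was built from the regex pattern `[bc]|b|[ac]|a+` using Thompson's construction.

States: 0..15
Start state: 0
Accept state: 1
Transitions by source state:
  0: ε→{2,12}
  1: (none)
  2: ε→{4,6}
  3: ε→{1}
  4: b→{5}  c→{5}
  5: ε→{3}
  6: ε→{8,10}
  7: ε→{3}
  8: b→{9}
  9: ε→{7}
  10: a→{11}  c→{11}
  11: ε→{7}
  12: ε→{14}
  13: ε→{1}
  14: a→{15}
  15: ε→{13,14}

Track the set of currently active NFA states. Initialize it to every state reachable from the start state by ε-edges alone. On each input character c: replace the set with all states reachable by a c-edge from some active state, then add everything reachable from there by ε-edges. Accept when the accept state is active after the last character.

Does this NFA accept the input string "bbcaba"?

Answer: REJECT

Steps:
S₀ = ε-closure({0}) = {0,2,4,6,8,10,12,14}
'b' @ 1: {1,3,5,7,9}  (accept∈set)
'b' @ 2: {}  — dead — no transitions
rest 'caba' ignored (set empty)
end set {} — state 1 not in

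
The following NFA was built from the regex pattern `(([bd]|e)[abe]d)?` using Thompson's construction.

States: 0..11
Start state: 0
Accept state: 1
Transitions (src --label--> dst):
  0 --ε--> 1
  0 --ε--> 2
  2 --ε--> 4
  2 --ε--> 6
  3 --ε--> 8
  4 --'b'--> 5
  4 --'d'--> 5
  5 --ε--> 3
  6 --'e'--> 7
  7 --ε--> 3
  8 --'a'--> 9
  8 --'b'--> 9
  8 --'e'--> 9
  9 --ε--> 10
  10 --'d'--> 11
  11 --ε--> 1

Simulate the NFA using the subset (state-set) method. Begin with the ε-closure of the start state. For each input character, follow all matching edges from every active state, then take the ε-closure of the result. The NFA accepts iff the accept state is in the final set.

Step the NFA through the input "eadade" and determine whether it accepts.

initial (ε-close {0}): {0,1,2,4,6}
'e' @ 1: {3,7,8}
'a' @ 2: {9,10}
'd' @ 3: {1,11}  [accepting]
'a' @ 4: {}  — no active states
rest 'de' ignored (set empty)
after full input: {}  (accept=1 not in)

Answer: REJECT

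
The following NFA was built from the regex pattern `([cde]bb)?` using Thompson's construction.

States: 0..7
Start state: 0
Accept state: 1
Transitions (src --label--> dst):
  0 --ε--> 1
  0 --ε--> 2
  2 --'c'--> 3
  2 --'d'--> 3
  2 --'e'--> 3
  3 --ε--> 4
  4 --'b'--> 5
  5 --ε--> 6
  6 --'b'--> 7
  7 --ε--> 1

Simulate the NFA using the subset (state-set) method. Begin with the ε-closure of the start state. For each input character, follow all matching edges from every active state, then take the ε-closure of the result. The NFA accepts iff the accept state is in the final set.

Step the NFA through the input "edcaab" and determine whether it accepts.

initial (ε-close {0}): {0,1,2}
'e' @ 1: {3,4}
'd' @ 2: {}  — no active states
rest 'caab' ignored (set empty)
after full input: {}  (accept=1 not in)

Answer: REJECT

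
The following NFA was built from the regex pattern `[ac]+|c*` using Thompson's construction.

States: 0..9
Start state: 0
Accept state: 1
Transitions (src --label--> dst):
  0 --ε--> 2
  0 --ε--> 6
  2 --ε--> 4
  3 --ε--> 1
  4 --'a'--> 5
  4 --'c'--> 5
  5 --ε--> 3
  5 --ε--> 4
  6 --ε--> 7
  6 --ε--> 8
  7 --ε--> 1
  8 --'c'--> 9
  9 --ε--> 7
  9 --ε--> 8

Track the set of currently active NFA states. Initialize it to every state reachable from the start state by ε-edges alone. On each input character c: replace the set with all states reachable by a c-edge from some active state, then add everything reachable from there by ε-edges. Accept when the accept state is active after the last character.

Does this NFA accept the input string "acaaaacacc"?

S₀ = ε-closure({0}) = {0,1,2,4,6,7,8}
'a' @ 1: {1,3,4,5}  ✓accept
'c' @ 2: {1,3,4,5}  ✓accept
'a' @ 3: {1,3,4,5}  ✓accept
'a' @ 4: {1,3,4,5}  ✓accept
'a' @ 5: {1,3,4,5}  ✓accept
'a' @ 6: {1,3,4,5}  ✓accept
'c' @ 7: {1,3,4,5}  ✓accept
'a' @ 8: {1,3,4,5}  ✓accept
'c' @ 9: {1,3,4,5}  ✓accept
'c' @ 10: {1,3,4,5}  ✓accept
final: {1,3,4,5}; accept 1 in set

Answer: ACCEPT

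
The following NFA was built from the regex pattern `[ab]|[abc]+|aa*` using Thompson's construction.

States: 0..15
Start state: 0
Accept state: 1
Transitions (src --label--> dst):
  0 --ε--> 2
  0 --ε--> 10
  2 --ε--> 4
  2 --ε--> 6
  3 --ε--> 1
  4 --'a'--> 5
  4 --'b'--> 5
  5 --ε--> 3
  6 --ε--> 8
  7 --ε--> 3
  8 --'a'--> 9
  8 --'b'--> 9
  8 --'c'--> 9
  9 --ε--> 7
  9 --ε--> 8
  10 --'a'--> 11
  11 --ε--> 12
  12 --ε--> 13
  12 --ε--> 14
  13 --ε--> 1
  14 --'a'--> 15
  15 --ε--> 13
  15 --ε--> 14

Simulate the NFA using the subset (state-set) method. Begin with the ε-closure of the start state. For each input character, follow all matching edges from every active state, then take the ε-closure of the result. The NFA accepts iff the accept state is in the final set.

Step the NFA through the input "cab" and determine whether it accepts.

S₀ = ε-closure({0}) = {0,2,4,6,8,10}
'c' @ 1: {1,3,7,8,9}  (accept∈set)
'a' @ 2: {1,3,7,8,9}  (accept∈set)
'b' @ 3: {1,3,7,8,9}  (accept∈set)
after full input: {1,3,7,8,9}  (accept=1 in)

Answer: ACCEPT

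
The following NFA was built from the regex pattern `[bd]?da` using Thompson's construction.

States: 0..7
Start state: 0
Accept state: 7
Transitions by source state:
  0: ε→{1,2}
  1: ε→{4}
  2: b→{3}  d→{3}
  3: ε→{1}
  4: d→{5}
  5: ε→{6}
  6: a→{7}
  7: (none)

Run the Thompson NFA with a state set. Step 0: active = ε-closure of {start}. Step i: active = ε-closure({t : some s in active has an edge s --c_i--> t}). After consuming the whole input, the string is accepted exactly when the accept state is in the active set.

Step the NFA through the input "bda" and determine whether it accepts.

start: ε-closure({0}) = {0,1,2,4}
'b' @ 1: {1,3,4}
'd' @ 2: {5,6}
'a' @ 3: {7}  (accept∈set)
end set {7} — state 7 in

Answer: ACCEPT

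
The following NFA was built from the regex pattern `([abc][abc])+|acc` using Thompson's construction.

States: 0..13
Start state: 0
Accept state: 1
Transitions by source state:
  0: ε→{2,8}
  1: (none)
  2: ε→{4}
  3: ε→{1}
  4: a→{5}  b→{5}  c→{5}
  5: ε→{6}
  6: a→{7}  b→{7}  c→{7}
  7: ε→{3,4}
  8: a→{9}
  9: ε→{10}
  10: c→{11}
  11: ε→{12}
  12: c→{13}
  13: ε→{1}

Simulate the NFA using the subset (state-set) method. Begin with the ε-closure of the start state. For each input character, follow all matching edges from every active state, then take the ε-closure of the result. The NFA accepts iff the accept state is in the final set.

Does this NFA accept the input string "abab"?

Answer: ACCEPT

Steps:
initial (ε-close {0}): {0,2,4,8}
'a' @ 1: {5,6,9,10}
'b' @ 2: {1,3,4,7}  (accept∈set)
'a' @ 3: {5,6}
'b' @ 4: {1,3,4,7}  (accept∈set)
after full input: {1,3,4,7}  (accept=1 in)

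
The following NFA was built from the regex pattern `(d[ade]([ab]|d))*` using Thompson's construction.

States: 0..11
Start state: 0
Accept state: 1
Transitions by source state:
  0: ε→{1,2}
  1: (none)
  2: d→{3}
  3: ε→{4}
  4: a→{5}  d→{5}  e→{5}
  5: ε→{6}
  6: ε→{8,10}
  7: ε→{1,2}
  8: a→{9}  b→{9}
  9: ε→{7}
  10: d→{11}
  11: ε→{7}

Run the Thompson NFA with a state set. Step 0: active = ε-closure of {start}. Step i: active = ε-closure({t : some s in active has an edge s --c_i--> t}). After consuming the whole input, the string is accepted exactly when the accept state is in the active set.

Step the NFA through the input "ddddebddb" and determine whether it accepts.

Answer: ACCEPT

Derivation:
start: ε-closure({0}) = {0,1,2}
'd' @ 1: {3,4}
'd' @ 2: {5,6,8,10}
'd' @ 3: {1,2,7,11}  [accepting]
'd' @ 4: {3,4}
'e' @ 5: {5,6,8,10}
'b' @ 6: {1,2,7,9}  [accepting]
'd' @ 7: {3,4}
'd' @ 8: {5,6,8,10}
'b' @ 9: {1,2,7,9}  [accepting]
after full input: {1,2,7,9}  (accept=1 in)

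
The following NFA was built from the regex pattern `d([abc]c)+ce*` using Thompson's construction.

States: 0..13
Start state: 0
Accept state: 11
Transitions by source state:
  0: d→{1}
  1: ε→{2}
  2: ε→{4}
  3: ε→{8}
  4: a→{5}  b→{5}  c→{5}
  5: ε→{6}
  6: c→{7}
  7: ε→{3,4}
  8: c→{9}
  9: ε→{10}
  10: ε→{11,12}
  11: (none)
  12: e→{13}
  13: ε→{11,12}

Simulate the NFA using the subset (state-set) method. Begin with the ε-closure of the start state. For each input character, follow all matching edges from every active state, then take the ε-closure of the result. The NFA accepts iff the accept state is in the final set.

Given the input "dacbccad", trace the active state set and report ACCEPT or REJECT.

Answer: REJECT

Derivation:
S₀ = ε-closure({0}) = {0}
'd' @ 1: {1,2,4}
'a' @ 2: {5,6}
'c' @ 3: {3,4,7,8}
'b' @ 4: {5,6}
'c' @ 5: {3,4,7,8}
'c' @ 6: {5,6,9,10,11,12}  ✓accept
'a' @ 7: {}  — state set empty
rest 'd' ignored (set empty)
end set {} — state 11 not in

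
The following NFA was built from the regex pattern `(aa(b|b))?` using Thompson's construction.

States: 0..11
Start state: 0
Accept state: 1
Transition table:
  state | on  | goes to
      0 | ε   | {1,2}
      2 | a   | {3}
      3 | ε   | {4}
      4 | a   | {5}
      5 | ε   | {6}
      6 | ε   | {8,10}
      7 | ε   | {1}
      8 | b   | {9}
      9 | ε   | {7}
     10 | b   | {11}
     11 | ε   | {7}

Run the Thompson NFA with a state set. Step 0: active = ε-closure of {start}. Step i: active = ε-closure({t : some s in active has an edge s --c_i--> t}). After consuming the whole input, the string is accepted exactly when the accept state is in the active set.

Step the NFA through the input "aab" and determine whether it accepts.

start: ε-closure({0}) = {0,1,2}
'a' @ 1: {3,4}
'a' @ 2: {5,6,8,10}
'b' @ 3: {1,7,9,11}  ✓accept
final: {1,7,9,11}; accept 1 in set

Answer: ACCEPT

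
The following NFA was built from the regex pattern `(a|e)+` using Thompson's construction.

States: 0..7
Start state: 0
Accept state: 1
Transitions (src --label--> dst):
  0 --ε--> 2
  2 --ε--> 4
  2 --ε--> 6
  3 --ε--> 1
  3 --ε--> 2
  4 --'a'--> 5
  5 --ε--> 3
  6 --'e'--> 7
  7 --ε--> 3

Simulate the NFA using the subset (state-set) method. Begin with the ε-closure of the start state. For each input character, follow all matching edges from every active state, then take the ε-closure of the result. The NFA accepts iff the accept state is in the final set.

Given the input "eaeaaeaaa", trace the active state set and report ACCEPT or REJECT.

S₀ = ε-closure({0}) = {0,2,4,6}
'e' @ 1: {1,2,3,4,6,7}  ✓accept
'a' @ 2: {1,2,3,4,5,6}  ✓accept
'e' @ 3: {1,2,3,4,6,7}  ✓accept
'a' @ 4: {1,2,3,4,5,6}  ✓accept
'a' @ 5: {1,2,3,4,5,6}  ✓accept
'e' @ 6: {1,2,3,4,6,7}  ✓accept
'a' @ 7: {1,2,3,4,5,6}  ✓accept
'a' @ 8: {1,2,3,4,5,6}  ✓accept
'a' @ 9: {1,2,3,4,5,6}  ✓accept
end set {1,2,3,4,5,6} — state 1 in

Answer: ACCEPT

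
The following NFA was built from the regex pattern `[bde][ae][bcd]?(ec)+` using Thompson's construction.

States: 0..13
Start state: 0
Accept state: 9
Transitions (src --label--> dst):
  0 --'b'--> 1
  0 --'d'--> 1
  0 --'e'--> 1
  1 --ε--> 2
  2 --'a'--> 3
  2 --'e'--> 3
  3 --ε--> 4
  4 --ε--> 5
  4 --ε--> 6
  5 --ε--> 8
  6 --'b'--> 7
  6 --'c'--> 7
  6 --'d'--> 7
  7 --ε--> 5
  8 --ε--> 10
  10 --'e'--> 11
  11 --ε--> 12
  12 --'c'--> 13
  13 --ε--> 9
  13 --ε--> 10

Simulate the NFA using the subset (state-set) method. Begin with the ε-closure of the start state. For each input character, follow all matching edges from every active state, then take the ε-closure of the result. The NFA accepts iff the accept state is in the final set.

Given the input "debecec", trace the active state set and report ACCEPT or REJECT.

start: ε-closure({0}) = {0}
'd' @ 1: {1,2}
'e' @ 2: {3,4,5,6,8,10}
'b' @ 3: {5,7,8,10}
'e' @ 4: {11,12}
'c' @ 5: {9,10,13}  (accept∈set)
'e' @ 6: {11,12}
'c' @ 7: {9,10,13}  (accept∈set)
final: {9,10,13}; accept 9 in set

Answer: ACCEPT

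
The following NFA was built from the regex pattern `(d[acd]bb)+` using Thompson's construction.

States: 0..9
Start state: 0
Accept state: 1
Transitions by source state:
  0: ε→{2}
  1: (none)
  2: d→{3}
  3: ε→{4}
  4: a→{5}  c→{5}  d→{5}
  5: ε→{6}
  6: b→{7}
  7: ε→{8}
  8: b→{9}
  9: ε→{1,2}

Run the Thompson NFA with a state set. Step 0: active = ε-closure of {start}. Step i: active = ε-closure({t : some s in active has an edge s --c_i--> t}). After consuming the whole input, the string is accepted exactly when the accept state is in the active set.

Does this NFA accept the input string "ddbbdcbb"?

start: ε-closure({0}) = {0,2}
'd' @ 1: {3,4}
'd' @ 2: {5,6}
'b' @ 3: {7,8}
'b' @ 4: {1,2,9}  ✓accept
'd' @ 5: {3,4}
'c' @ 6: {5,6}
'b' @ 7: {7,8}
'b' @ 8: {1,2,9}  ✓accept
end set {1,2,9} — state 1 in

Answer: ACCEPT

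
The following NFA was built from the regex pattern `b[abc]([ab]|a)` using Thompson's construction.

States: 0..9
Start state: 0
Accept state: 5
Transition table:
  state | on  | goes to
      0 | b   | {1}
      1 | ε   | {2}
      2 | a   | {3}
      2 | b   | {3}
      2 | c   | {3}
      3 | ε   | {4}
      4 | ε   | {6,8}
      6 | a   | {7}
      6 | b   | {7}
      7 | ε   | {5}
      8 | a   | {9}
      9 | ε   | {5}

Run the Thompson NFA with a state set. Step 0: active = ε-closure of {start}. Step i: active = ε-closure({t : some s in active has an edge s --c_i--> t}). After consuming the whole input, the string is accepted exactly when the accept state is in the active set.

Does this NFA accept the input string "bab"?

Answer: ACCEPT

Trace:
S₀ = ε-closure({0}) = {0}
'b' @ 1: {1,2}
'a' @ 2: {3,4,6,8}
'b' @ 3: {5,7}  ✓accept
after full input: {5,7}  (accept=5 in)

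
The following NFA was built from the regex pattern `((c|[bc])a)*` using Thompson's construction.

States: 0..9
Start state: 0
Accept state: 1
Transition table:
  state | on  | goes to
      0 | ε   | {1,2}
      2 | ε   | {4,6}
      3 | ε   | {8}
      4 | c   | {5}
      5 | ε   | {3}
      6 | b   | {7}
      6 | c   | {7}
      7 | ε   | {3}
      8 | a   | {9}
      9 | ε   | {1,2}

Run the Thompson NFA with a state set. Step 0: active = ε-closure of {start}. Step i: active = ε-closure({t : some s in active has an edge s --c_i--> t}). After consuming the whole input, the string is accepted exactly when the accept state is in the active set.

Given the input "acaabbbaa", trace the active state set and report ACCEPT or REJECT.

S₀ = ε-closure({0}) = {0,1,2,4,6}
'a' @ 1: {}  — no active states
rest 'caabbbaa' ignored (set empty)
after full input: {}  (accept=1 not in)

Answer: REJECT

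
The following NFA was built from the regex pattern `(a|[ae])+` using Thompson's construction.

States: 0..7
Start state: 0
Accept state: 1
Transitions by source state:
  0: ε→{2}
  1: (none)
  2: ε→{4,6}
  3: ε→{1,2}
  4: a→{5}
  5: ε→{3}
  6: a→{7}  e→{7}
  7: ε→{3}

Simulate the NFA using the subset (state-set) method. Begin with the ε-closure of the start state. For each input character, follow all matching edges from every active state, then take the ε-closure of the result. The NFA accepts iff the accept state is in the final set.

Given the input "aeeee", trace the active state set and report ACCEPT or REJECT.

S₀ = ε-closure({0}) = {0,2,4,6}
'a' @ 1: {1,2,3,4,5,6,7}  (accept∈set)
'e' @ 2: {1,2,3,4,6,7}  (accept∈set)
'e' @ 3: {1,2,3,4,6,7}  (accept∈set)
'e' @ 4: {1,2,3,4,6,7}  (accept∈set)
'e' @ 5: {1,2,3,4,6,7}  (accept∈set)
end set {1,2,3,4,6,7} — state 1 in

Answer: ACCEPT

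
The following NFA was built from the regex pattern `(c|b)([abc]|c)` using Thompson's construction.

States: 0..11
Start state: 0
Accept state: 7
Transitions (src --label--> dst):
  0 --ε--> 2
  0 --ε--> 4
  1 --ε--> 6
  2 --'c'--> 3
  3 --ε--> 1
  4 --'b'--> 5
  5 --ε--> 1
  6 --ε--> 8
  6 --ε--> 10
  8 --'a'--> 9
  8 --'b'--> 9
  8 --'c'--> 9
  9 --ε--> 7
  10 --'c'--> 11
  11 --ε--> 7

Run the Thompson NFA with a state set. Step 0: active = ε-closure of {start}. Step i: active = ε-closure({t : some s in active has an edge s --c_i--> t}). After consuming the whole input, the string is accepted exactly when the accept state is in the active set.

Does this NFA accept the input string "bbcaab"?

Answer: REJECT

Steps:
S₀ = ε-closure({0}) = {0,2,4}
'b' @ 1: {1,5,6,8,10}
'b' @ 2: {7,9}  (accept∈set)
'c' @ 3: {}  — no active states
rest 'aab' ignored (set empty)
final: {}; accept 7 not in set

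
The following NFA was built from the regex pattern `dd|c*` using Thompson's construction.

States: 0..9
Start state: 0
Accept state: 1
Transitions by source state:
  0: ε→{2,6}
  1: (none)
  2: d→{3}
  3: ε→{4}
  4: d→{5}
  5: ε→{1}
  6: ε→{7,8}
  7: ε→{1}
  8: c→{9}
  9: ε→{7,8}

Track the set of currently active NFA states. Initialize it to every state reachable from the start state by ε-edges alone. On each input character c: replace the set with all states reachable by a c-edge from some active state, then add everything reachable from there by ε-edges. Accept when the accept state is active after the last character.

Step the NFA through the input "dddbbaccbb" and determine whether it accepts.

initial (ε-close {0}): {0,1,2,6,7,8}
'd' @ 1: {3,4}
'd' @ 2: {1,5}  [accepting]
'd' @ 3: {}  — no active states
rest 'bbaccbb' ignored (set empty)
end set {} — state 1 not in

Answer: REJECT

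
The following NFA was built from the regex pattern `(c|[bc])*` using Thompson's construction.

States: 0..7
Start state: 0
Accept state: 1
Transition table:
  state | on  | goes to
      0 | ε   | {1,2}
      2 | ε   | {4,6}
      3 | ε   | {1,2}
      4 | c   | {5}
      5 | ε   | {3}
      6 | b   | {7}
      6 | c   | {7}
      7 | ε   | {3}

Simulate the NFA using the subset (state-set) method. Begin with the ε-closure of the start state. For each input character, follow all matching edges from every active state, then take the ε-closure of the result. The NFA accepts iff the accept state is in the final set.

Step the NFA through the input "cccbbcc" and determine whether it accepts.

start: ε-closure({0}) = {0,1,2,4,6}
'c' @ 1: {1,2,3,4,5,6,7}  ✓accept
'c' @ 2: {1,2,3,4,5,6,7}  ✓accept
'c' @ 3: {1,2,3,4,5,6,7}  ✓accept
'b' @ 4: {1,2,3,4,6,7}  ✓accept
'b' @ 5: {1,2,3,4,6,7}  ✓accept
'c' @ 6: {1,2,3,4,5,6,7}  ✓accept
'c' @ 7: {1,2,3,4,5,6,7}  ✓accept
after full input: {1,2,3,4,5,6,7}  (accept=1 in)

Answer: ACCEPT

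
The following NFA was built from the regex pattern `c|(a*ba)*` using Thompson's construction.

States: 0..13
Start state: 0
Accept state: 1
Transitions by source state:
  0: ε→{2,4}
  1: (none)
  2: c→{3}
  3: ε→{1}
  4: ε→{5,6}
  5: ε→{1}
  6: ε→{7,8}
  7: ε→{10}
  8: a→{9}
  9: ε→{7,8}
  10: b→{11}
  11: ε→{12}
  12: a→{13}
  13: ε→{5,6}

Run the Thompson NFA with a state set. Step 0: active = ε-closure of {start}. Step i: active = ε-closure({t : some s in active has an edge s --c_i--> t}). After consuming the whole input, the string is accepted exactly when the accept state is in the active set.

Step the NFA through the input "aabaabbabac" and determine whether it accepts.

Answer: REJECT

Steps:
start: ε-closure({0}) = {0,1,2,4,5,6,7,8,10}
'a' @ 1: {7,8,9,10}
'a' @ 2: {7,8,9,10}
'b' @ 3: {11,12}
'a' @ 4: {1,5,6,7,8,10,13}  [accepting]
'a' @ 5: {7,8,9,10}
'b' @ 6: {11,12}
'b' @ 7: {}  — state set empty
rest 'abac' ignored (set empty)
final: {}; accept 1 not in set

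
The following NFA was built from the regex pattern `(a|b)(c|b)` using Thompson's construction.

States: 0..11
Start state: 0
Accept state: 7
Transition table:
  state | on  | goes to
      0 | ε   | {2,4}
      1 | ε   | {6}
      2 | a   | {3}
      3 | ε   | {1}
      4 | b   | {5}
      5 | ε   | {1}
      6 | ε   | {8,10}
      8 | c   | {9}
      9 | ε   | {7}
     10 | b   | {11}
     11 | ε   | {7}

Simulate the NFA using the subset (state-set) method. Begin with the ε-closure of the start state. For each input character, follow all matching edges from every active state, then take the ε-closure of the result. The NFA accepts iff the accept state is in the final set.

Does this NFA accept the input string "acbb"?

Answer: REJECT

Derivation:
S₀ = ε-closure({0}) = {0,2,4}
'a' @ 1: {1,3,6,8,10}
'c' @ 2: {7,9}  [accepting]
'b' @ 3: {}  — dead — no transitions
rest 'b' ignored (set empty)
final: {}; accept 7 not in set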